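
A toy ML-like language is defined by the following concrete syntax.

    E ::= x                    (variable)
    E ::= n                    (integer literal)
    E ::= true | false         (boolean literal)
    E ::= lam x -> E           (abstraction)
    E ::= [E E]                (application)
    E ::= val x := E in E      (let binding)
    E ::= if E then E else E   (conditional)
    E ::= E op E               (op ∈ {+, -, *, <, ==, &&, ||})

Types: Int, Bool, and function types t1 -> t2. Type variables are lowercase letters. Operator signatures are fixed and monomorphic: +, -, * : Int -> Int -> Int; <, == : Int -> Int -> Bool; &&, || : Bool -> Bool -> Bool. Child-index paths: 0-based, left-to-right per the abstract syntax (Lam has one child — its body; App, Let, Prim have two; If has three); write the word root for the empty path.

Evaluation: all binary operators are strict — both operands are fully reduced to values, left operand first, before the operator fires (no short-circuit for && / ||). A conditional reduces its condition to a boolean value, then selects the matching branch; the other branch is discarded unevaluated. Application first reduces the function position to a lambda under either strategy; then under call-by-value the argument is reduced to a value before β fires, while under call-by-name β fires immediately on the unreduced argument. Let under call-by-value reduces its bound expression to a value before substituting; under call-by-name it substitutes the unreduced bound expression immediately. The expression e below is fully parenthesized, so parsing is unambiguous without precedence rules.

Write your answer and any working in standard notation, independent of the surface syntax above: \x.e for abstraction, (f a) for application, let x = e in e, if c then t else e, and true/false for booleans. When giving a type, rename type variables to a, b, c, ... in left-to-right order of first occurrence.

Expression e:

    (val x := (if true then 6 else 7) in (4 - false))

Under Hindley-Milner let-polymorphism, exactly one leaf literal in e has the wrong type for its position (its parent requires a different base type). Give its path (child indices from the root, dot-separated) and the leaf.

Answer: 1.1 : false

Derivation:
  unify Bool ~ Bool
  unify Int ~ Int
let x : Int
  unify Int ~ Int
  unify Bool ~ Int
  FAIL: mismatch Bool ~ Int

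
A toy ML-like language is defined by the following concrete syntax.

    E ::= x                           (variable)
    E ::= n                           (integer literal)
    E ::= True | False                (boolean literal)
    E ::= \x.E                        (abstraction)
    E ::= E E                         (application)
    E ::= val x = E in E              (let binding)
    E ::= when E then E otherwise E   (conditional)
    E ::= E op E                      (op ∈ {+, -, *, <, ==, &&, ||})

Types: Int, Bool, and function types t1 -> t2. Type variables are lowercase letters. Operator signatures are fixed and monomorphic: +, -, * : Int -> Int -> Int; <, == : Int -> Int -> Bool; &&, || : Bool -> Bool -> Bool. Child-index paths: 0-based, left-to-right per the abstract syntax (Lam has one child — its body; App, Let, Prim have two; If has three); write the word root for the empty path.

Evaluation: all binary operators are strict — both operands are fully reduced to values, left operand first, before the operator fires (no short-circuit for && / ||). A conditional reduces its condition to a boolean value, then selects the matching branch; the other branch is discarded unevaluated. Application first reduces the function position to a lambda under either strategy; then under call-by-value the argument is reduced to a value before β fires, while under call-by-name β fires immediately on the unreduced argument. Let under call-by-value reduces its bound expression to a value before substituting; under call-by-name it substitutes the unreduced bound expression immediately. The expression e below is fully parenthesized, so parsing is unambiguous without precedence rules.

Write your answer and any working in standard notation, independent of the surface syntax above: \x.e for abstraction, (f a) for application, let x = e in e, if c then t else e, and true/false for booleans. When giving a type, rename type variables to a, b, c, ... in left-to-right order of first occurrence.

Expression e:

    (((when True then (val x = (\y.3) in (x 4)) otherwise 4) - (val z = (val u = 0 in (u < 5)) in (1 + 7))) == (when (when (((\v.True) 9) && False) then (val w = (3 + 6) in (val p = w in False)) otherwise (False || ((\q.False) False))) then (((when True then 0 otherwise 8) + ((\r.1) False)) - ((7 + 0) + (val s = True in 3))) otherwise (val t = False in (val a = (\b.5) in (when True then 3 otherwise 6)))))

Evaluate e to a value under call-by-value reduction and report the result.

Derivation:
step 0: (((if true then (let x = (\y.3) in (x 4)) else 4) - (let z = (let u = 0 in (u < 5)) in (1 + 7))) == (if (if (((\v.true) 9) && false) then (let w = (3 + 6) in (let p = w in false)) else (false || ((\q.false) false))) then (((if true then 0 else 8) + ((\r.1) false)) - ((7 + 0) + (let s = true in 3))) else (let t = false in (let a = (\b.5) in (if true then 3 else 6)))))
step 1: [if@0.0] (((let x = (\y.3) in (x 4)) - (let z = (let u = 0 in (u < 5)) in (1 + 7))) == (if (if (((\v.true) 9) && false) then (let w = (3 + 6) in (let p = w in false)) else (false || ((\q.false) false))) then (((if true then 0 else 8) + ((\r.1) false)) - ((7 + 0) + (let s = true in 3))) else (let t = false in (let a = (\b.5) in (if true then 3 else 6)))))
step 2: [let@0.0] ((((\y.3) 4) - (let z = (let u = 0 in (u < 5)) in (1 + 7))) == (if (if (((\v.true) 9) && false) then (let w = (3 + 6) in (let p = w in false)) else (false || ((\q.false) false))) then (((if true then 0 else 8) + ((\r.1) false)) - ((7 + 0) + (let s = true in 3))) else (let t = false in (let a = (\b.5) in (if true then 3 else 6)))))
step 3: [beta@0.0] ((3 - (let z = (let u = 0 in (u < 5)) in (1 + 7))) == (if (if (((\v.true) 9) && false) then (let w = (3 + 6) in (let p = w in false)) else (false || ((\q.false) false))) then (((if true then 0 else 8) + ((\r.1) false)) - ((7 + 0) + (let s = true in 3))) else (let t = false in (let a = (\b.5) in (if true then 3 else 6)))))
step 4: [let@0.1.0] ((3 - (let z = (0 < 5) in (1 + 7))) == (if (if (((\v.true) 9) && false) then (let w = (3 + 6) in (let p = w in false)) else (false || ((\q.false) false))) then (((if true then 0 else 8) + ((\r.1) false)) - ((7 + 0) + (let s = true in 3))) else (let t = false in (let a = (\b.5) in (if true then 3 else 6)))))
step 5: [delta@0.1.0] ((3 - (let z = true in (1 + 7))) == (if (if (((\v.true) 9) && false) then (let w = (3 + 6) in (let p = w in false)) else (false || ((\q.false) false))) then (((if true then 0 else 8) + ((\r.1) false)) - ((7 + 0) + (let s = true in 3))) else (let t = false in (let a = (\b.5) in (if true then 3 else 6)))))
step 6: [let@0.1] ((3 - (1 + 7)) == (if (if (((\v.true) 9) && false) then (let w = (3 + 6) in (let p = w in false)) else (false || ((\q.false) false))) then (((if true then 0 else 8) + ((\r.1) false)) - ((7 + 0) + (let s = true in 3))) else (let t = false in (let a = (\b.5) in (if true then 3 else 6)))))
step 7: [delta@0.1] ((3 - 8) == (if (if (((\v.true) 9) && false) then (let w = (3 + 6) in (let p = w in false)) else (false || ((\q.false) false))) then (((if true then 0 else 8) + ((\r.1) false)) - ((7 + 0) + (let s = true in 3))) else (let t = false in (let a = (\b.5) in (if true then 3 else 6)))))
step 8: [delta@0] (-5 == (if (if (((\v.true) 9) && false) then (let w = (3 + 6) in (let p = w in false)) else (false || ((\q.false) false))) then (((if true then 0 else 8) + ((\r.1) false)) - ((7 + 0) + (let s = true in 3))) else (let t = false in (let a = (\b.5) in (if true then 3 else 6)))))
step 9: [beta@1.0.0.0] (-5 == (if (if (true && false) then (let w = (3 + 6) in (let p = w in false)) else (false || ((\q.false) false))) then (((if true then 0 else 8) + ((\r.1) false)) - ((7 + 0) + (let s = true in 3))) else (let t = false in (let a = (\b.5) in (if true then 3 else 6)))))
step 10: [delta@1.0.0] (-5 == (if (if false then (let w = (3 + 6) in (let p = w in false)) else (false || ((\q.false) false))) then (((if true then 0 else 8) + ((\r.1) false)) - ((7 + 0) + (let s = true in 3))) else (let t = false in (let a = (\b.5) in (if true then 3 else 6)))))
step 11: [if@1.0] (-5 == (if (false || ((\q.false) false)) then (((if true then 0 else 8) + ((\r.1) false)) - ((7 + 0) + (let s = true in 3))) else (let t = false in (let a = (\b.5) in (if true then 3 else 6)))))
step 12: [beta@1.0.1] (-5 == (if (false || false) then (((if true then 0 else 8) + ((\r.1) false)) - ((7 + 0) + (let s = true in 3))) else (let t = false in (let a = (\b.5) in (if true then 3 else 6)))))
step 13: [delta@1.0] (-5 == (if false then (((if true then 0 else 8) + ((\r.1) false)) - ((7 + 0) + (let s = true in 3))) else (let t = false in (let a = (\b.5) in (if true then 3 else 6)))))
step 14: [if@1] (-5 == (let t = false in (let a = (\b.5) in (if true then 3 else 6))))
step 15: [let@1] (-5 == (let a = (\b.5) in (if true then 3 else 6)))
step 16: [let@1] (-5 == (if true then 3 else 6))
step 17: [if@1] (-5 == 3)
step 18: [delta@root] false

Answer: false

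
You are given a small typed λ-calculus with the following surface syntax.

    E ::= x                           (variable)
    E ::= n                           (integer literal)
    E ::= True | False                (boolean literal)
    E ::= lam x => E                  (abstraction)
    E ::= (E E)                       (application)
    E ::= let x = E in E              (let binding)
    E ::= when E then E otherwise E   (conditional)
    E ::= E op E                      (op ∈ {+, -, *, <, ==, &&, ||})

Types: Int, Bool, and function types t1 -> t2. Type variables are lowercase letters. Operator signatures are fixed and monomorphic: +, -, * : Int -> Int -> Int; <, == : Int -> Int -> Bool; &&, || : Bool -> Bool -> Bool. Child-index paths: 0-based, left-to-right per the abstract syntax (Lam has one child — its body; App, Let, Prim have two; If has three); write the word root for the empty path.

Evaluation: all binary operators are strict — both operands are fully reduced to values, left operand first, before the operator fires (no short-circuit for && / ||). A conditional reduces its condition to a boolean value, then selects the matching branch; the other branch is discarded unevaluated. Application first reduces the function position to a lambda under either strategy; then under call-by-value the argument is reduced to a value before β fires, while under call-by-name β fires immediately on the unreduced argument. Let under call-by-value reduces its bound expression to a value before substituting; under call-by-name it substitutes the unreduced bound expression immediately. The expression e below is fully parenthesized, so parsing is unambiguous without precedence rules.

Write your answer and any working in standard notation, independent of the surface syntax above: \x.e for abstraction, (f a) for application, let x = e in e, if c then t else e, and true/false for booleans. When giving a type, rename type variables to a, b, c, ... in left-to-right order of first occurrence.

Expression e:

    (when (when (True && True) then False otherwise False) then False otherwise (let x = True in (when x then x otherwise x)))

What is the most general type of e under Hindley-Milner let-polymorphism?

Working:
  unify Bool ~ Bool
  unify Bool ~ Bool
  unify Bool ~ Bool
  unify Bool ~ Bool
  unify Bool ~ Bool
let x : Bool
x : Bool
  unify Bool ~ Bool
x : Bool
x : Bool
  unify Bool ~ Bool
  unify Bool ~ Bool

Answer: Bool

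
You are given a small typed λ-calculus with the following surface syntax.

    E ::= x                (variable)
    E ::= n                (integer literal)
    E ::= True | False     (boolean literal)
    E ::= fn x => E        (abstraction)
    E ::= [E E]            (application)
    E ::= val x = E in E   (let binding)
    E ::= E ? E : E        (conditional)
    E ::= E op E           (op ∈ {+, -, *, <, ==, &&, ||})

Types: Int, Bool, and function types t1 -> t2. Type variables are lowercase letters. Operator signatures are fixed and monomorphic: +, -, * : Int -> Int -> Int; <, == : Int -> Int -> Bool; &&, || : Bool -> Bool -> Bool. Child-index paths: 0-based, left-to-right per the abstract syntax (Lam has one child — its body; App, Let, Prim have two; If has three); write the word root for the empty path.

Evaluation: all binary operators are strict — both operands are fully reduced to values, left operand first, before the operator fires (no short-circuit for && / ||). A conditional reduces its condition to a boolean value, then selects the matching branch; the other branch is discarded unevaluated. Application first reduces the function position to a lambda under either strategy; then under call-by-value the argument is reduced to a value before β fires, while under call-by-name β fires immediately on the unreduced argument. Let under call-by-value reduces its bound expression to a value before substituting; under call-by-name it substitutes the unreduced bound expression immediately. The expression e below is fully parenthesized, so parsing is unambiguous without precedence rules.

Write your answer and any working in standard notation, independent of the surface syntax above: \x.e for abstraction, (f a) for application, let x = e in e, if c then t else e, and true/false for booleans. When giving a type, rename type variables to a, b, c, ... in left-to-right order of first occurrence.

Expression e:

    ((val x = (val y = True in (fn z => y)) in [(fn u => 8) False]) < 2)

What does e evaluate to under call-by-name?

Answer: false

Trace:
step 0: ((let x = (let y = true in (\z.y)) in ((\u.8) false)) < 2)
step 1: [let@0] (((\u.8) false) < 2)
step 2: [beta@0] (8 < 2)
step 3: [delta@root] false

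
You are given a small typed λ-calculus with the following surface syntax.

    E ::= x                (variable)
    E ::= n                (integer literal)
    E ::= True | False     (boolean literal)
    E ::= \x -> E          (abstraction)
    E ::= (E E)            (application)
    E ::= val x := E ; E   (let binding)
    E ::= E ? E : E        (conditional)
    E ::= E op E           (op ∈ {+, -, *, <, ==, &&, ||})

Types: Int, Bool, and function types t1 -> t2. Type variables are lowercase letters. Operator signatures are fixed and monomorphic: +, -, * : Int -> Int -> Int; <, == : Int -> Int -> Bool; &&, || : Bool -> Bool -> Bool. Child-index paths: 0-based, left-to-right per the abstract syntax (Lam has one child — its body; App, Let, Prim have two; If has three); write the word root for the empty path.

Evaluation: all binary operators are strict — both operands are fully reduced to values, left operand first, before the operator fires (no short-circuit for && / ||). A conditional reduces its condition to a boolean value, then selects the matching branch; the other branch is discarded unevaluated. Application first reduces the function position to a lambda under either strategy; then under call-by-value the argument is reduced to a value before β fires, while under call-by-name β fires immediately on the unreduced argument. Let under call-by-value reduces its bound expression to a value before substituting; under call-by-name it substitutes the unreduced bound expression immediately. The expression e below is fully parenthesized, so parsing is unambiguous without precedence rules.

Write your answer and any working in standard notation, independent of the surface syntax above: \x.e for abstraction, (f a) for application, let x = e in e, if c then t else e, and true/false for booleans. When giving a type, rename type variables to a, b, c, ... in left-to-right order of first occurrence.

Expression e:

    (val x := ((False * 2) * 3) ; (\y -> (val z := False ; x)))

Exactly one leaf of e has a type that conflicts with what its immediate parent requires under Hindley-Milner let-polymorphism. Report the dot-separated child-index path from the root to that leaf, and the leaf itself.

Answer: 0.0.0 : false

Derivation:
  unify Bool ~ Int
  FAIL: mismatch Bool ~ Int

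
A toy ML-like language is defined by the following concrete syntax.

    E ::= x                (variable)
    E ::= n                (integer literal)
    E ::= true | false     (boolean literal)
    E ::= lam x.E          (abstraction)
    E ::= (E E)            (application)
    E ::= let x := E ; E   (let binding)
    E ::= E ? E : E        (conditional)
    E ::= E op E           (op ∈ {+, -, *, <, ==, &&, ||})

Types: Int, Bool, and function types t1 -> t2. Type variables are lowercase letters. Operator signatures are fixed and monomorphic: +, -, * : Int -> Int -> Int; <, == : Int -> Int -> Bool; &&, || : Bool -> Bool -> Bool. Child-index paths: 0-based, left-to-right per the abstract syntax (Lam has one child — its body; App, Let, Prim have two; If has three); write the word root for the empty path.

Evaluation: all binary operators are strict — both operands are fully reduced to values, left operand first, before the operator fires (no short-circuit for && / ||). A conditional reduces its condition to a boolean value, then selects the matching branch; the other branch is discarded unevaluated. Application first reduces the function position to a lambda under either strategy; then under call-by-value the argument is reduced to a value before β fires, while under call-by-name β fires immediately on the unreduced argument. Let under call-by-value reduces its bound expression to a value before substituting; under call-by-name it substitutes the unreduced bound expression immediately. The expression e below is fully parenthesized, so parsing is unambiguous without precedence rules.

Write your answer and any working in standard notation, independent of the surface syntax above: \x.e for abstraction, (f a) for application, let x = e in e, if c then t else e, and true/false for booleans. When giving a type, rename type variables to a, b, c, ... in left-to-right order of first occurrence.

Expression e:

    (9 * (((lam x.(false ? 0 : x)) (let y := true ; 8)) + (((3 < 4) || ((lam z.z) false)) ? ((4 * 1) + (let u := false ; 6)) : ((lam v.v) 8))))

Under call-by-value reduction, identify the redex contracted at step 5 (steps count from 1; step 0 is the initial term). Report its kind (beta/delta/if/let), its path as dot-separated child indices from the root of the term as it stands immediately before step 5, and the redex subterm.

Answer: beta at 1.1.0.1 : ((\z.z) false)

Working:
step 0: (9 * (((\x.(if false then 0 else x)) (let y = true in 8)) + (if ((3 < 4) || ((\z.z) false)) then ((4 * 1) + (let u = false in 6)) else ((\v.v) 8))))
step 1: [let@1.0.1] (9 * (((\x.(if false then 0 else x)) 8) + (if ((3 < 4) || ((\z.z) false)) then ((4 * 1) + (let u = false in 6)) else ((\v.v) 8))))
step 2: [beta@1.0] (9 * ((if false then 0 else 8) + (if ((3 < 4) || ((\z.z) false)) then ((4 * 1) + (let u = false in 6)) else ((\v.v) 8))))
step 3: [if@1.0] (9 * (8 + (if ((3 < 4) || ((\z.z) false)) then ((4 * 1) + (let u = false in 6)) else ((\v.v) 8))))
step 4: [delta@1.1.0.0] (9 * (8 + (if (true || ((\z.z) false)) then ((4 * 1) + (let u = false in 6)) else ((\v.v) 8))))
step 5: [beta@1.1.0.1] (9 * (8 + (if (true || false) then ((4 * 1) + (let u = false in 6)) else ((\v.v) 8))))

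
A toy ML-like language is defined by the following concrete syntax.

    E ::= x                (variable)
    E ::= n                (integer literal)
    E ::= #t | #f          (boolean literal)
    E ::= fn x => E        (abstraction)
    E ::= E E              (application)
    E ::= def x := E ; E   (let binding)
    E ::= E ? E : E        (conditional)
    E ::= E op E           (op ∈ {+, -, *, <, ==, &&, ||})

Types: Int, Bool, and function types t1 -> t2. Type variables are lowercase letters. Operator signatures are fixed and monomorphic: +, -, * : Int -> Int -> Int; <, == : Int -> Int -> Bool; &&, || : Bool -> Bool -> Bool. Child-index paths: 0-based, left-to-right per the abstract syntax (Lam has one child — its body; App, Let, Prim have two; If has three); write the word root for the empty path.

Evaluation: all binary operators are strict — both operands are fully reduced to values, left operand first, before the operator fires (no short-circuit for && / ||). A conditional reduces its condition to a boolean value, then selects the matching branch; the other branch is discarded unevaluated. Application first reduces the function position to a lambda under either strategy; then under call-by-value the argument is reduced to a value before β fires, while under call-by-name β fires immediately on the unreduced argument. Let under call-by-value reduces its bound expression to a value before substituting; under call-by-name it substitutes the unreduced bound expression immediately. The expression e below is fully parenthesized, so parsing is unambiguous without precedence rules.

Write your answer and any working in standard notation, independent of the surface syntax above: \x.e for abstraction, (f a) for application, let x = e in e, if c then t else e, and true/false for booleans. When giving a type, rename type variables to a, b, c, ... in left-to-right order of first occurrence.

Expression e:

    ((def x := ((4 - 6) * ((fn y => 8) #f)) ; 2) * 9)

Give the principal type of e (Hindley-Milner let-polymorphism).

Working:
  unify Int ~ Int
  unify Int ~ Int
  unify Int ~ Int
\y._ : a -> Int
  unify a -> Int ~ Bool -> b
  unify a ~ Bool
  unify Int ~ b
_ _ : Int
  unify Int ~ Int
let x : Int
  unify Int ~ Int
  unify Int ~ Int

Answer: Int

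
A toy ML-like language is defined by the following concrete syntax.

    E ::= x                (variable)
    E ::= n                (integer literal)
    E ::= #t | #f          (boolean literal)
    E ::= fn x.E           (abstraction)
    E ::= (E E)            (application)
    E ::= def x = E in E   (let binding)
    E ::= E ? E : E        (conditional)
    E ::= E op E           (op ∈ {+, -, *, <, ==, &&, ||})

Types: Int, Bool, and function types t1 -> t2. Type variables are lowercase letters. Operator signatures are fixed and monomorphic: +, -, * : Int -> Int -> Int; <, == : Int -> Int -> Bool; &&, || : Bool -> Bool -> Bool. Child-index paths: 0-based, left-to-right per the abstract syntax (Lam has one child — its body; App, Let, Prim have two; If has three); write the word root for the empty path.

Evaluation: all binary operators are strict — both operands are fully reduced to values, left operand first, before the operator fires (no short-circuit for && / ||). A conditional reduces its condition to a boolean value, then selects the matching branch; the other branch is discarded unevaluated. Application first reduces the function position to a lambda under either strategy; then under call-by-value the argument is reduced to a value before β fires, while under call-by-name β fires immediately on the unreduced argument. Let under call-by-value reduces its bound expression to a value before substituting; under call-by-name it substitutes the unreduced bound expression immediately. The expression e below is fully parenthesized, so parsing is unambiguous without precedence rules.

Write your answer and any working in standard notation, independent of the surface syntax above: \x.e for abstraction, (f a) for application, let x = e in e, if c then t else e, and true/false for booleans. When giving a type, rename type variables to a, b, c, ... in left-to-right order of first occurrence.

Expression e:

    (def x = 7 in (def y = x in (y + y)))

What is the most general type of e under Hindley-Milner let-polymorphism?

Working:
let x : Int
x : Int
let y : Int
y : Int
  unify Int ~ Int
y : Int
  unify Int ~ Int

Answer: Int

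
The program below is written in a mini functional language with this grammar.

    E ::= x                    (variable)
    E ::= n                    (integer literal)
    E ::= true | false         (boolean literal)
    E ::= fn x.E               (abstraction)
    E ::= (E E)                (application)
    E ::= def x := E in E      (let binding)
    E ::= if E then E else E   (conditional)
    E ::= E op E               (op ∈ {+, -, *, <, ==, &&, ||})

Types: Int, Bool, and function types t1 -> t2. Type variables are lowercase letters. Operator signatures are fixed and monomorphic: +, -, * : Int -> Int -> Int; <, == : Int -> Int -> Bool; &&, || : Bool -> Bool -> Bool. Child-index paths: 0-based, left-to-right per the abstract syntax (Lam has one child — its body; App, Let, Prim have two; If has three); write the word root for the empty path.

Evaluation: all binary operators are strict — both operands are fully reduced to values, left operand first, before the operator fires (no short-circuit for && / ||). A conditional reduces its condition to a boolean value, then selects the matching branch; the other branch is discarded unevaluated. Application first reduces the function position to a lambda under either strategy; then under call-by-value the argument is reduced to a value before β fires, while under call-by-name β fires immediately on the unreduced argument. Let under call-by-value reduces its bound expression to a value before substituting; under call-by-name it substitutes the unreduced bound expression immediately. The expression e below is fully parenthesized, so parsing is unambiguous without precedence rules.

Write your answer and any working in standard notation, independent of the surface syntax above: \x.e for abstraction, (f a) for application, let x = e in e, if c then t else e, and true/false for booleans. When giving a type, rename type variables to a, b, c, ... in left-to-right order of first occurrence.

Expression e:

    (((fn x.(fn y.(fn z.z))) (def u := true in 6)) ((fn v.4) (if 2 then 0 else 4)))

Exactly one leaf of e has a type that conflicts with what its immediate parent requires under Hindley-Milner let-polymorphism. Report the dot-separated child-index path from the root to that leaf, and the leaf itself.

Answer: 1.1.0 : 2

Trace:
z : c
\z._ : c -> c
\y._ : b -> c -> c
\x._ : a -> b -> c -> c
let u : Bool
  unify a -> b -> c -> c ~ Int -> d
  unify a ~ Int
  unify b -> c -> c ~ d
_ _ : b -> c -> c
\v._ : e -> Int
  unify Int ~ Bool
  FAIL: mismatch Int ~ Bool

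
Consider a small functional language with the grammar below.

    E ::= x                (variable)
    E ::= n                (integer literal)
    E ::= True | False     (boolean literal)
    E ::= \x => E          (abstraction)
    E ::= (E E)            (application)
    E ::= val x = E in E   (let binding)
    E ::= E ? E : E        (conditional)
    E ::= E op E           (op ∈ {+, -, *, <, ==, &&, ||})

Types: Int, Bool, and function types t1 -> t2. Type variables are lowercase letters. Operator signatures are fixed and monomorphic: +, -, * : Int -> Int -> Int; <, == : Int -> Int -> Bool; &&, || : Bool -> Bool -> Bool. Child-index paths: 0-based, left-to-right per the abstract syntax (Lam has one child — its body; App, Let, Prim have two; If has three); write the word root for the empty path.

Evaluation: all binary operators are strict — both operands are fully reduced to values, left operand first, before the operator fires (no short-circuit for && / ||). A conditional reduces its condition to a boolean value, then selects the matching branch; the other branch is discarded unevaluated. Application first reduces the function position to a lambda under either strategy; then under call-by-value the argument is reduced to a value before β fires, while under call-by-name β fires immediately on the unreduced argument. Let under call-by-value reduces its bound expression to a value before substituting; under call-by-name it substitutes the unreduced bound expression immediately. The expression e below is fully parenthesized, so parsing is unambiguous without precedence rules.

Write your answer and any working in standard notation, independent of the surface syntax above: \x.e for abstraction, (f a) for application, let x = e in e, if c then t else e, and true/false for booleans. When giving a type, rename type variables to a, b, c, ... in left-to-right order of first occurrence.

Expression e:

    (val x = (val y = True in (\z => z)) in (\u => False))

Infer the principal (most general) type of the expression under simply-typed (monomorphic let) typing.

Working:
let y : Bool
z : a
\z._ : a -> a
let x : a -> a
\u._ : b -> Bool

Answer: a -> Bool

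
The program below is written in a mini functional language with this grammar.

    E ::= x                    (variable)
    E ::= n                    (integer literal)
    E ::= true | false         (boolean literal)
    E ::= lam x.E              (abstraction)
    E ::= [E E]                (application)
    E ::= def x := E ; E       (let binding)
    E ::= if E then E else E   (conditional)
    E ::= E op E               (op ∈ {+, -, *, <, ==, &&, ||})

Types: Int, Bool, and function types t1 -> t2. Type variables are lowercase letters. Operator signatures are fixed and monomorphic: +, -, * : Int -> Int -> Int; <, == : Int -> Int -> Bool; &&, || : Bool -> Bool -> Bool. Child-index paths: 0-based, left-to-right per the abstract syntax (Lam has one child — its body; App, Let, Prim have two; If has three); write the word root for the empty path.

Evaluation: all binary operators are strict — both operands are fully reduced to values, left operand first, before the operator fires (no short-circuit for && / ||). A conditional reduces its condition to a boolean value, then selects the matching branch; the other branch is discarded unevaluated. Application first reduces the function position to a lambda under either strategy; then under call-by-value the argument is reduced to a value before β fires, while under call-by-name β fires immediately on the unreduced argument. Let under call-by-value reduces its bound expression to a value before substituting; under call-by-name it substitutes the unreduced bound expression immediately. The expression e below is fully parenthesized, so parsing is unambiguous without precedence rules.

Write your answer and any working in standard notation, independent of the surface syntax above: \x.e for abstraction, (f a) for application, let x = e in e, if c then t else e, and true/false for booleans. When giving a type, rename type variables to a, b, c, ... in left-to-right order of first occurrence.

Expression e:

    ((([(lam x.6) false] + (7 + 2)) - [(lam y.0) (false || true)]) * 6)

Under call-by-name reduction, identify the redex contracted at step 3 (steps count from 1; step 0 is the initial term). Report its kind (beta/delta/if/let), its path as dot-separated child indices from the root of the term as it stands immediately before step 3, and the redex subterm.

Answer: delta at 0.0 : (6 + 9)

Working:
step 0: (((((\x.6) false) + (7 + 2)) - ((\y.0) (false || true))) * 6)
step 1: [beta@0.0.0] (((6 + (7 + 2)) - ((\y.0) (false || true))) * 6)
step 2: [delta@0.0.1] (((6 + 9) - ((\y.0) (false || true))) * 6)
step 3: [delta@0.0] ((15 - ((\y.0) (false || true))) * 6)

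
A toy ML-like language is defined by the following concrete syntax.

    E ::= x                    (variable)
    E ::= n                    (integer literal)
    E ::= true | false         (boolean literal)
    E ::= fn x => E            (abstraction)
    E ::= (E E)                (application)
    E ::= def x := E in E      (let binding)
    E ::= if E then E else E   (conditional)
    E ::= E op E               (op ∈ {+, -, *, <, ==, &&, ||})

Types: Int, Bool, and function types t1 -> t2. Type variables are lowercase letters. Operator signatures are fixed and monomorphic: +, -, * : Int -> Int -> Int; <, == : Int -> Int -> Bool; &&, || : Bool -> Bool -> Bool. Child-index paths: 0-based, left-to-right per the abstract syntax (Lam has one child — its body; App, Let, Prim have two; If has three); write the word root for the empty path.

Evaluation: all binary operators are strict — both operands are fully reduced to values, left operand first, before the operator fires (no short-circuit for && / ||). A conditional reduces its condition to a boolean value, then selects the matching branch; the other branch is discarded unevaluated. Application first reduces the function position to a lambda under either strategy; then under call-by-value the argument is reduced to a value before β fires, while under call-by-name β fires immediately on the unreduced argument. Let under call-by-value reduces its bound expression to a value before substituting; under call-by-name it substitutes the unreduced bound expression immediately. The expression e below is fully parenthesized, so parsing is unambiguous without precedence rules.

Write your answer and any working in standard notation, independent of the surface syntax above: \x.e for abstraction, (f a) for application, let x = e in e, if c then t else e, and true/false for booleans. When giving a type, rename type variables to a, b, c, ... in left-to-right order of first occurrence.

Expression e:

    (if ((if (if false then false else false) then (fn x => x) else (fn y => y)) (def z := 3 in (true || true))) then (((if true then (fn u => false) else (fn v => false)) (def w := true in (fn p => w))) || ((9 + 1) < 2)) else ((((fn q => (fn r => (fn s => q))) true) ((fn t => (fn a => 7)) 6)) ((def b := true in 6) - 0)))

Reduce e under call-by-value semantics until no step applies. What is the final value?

Derivation:
step 0: (if ((if (if false then false else false) then (\x.x) else (\y.y)) (let z = 3 in (true || true))) then (((if true then (\u.false) else (\v.false)) (let w = true in (\p.w))) || ((9 + 1) < 2)) else ((((\q.(\r.(\s.q))) true) ((\t.(\a.7)) 6)) ((let b = true in 6) - 0)))
step 1: [if@0.0.0] (if ((if false then (\x.x) else (\y.y)) (let z = 3 in (true || true))) then (((if true then (\u.false) else (\v.false)) (let w = true in (\p.w))) || ((9 + 1) < 2)) else ((((\q.(\r.(\s.q))) true) ((\t.(\a.7)) 6)) ((let b = true in 6) - 0)))
step 2: [if@0.0] (if ((\y.y) (let z = 3 in (true || true))) then (((if true then (\u.false) else (\v.false)) (let w = true in (\p.w))) || ((9 + 1) < 2)) else ((((\q.(\r.(\s.q))) true) ((\t.(\a.7)) 6)) ((let b = true in 6) - 0)))
step 3: [let@0.1] (if ((\y.y) (true || true)) then (((if true then (\u.false) else (\v.false)) (let w = true in (\p.w))) || ((9 + 1) < 2)) else ((((\q.(\r.(\s.q))) true) ((\t.(\a.7)) 6)) ((let b = true in 6) - 0)))
step 4: [delta@0.1] (if ((\y.y) true) then (((if true then (\u.false) else (\v.false)) (let w = true in (\p.w))) || ((9 + 1) < 2)) else ((((\q.(\r.(\s.q))) true) ((\t.(\a.7)) 6)) ((let b = true in 6) - 0)))
step 5: [beta@0] (if true then (((if true then (\u.false) else (\v.false)) (let w = true in (\p.w))) || ((9 + 1) < 2)) else ((((\q.(\r.(\s.q))) true) ((\t.(\a.7)) 6)) ((let b = true in 6) - 0)))
step 6: [if@root] (((if true then (\u.false) else (\v.false)) (let w = true in (\p.w))) || ((9 + 1) < 2))
step 7: [if@0.0] (((\u.false) (let w = true in (\p.w))) || ((9 + 1) < 2))
step 8: [let@0.1] (((\u.false) (\p.true)) || ((9 + 1) < 2))
step 9: [beta@0] (false || ((9 + 1) < 2))
step 10: [delta@1.0] (false || (10 < 2))
step 11: [delta@1] (false || false)
step 12: [delta@root] false

Answer: false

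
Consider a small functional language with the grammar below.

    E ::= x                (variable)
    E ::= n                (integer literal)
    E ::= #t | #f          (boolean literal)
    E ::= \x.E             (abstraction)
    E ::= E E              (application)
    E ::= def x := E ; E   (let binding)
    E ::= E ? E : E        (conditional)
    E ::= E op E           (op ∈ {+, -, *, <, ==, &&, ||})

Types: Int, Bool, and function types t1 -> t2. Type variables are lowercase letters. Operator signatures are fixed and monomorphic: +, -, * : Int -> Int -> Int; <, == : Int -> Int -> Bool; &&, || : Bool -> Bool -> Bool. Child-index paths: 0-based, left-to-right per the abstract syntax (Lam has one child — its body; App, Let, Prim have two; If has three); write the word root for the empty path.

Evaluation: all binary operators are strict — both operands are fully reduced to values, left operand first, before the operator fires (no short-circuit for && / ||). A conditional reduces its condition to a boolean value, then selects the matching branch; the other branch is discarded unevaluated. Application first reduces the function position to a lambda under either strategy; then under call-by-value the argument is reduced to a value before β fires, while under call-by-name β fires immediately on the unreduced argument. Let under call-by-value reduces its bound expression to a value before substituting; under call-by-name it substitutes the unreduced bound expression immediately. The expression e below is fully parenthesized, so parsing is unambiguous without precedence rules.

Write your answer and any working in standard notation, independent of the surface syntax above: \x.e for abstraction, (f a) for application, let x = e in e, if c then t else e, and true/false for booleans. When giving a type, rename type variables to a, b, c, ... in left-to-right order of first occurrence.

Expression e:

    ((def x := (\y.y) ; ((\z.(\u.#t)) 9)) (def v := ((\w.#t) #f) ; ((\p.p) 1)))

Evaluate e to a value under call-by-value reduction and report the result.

Working:
step 0: ((let x = (\y.y) in ((\z.(\u.true)) 9)) (let v = ((\w.true) false) in ((\p.p) 1)))
step 1: [let@0] (((\z.(\u.true)) 9) (let v = ((\w.true) false) in ((\p.p) 1)))
step 2: [beta@0] ((\u.true) (let v = ((\w.true) false) in ((\p.p) 1)))
step 3: [beta@1.0] ((\u.true) (let v = true in ((\p.p) 1)))
step 4: [let@1] ((\u.true) ((\p.p) 1))
step 5: [beta@1] ((\u.true) 1)
step 6: [beta@root] true

Answer: true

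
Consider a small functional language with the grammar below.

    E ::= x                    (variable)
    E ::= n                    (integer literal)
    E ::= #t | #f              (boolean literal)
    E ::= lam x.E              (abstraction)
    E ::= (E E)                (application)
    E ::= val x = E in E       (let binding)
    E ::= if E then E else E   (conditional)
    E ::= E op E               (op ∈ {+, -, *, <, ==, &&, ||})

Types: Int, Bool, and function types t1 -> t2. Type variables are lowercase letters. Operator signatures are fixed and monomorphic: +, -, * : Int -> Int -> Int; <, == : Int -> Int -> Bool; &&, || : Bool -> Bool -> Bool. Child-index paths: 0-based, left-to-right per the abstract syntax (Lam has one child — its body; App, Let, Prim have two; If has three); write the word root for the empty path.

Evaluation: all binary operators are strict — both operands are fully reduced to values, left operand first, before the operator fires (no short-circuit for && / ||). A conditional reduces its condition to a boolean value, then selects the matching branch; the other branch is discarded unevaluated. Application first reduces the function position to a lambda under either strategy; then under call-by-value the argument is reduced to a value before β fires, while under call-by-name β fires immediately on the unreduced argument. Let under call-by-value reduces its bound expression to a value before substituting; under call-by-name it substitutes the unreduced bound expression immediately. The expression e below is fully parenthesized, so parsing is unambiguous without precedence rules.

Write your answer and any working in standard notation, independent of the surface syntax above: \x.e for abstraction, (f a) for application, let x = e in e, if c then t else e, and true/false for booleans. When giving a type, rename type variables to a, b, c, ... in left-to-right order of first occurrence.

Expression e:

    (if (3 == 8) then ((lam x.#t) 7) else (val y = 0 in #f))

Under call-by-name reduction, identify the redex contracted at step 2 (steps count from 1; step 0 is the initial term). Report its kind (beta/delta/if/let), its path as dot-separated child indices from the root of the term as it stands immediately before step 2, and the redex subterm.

Working:
step 0: (if (3 == 8) then ((\x.true) 7) else (let y = 0 in false))
step 1: [delta@0] (if false then ((\x.true) 7) else (let y = 0 in false))
step 2: [if@root] (let y = 0 in false)

Answer: if at root : (if false then ((\x.true) 7) else (let y = 0 in false))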